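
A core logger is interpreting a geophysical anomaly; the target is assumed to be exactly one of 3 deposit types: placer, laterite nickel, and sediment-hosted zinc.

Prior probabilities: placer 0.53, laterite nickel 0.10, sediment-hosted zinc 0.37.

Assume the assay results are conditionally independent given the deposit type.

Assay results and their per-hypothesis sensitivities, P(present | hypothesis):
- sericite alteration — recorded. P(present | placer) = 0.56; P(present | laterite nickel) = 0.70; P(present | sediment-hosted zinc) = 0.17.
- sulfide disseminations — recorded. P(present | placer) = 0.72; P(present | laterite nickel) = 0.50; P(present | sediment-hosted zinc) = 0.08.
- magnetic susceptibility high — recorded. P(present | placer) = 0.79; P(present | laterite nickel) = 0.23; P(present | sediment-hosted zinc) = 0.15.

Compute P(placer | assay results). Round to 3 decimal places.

0.950

By Bayes' rule with conditional independence, the unnormalized weight for each hypothesis is prior × ∏ likelihoods:
  placer: 0.53 × 0.56 × 0.72 × 0.79 = 0.16882
  laterite nickel: 0.10 × 0.70 × 0.50 × 0.23 = 0.00805
  sediment-hosted zinc: 0.37 × 0.17 × 0.08 × 0.15 = 0.0007548
Marginal likelihood of the evidence = 0.17762.
P(placer | evidence) = 0.16882 / 0.17762 ≈ 0.950.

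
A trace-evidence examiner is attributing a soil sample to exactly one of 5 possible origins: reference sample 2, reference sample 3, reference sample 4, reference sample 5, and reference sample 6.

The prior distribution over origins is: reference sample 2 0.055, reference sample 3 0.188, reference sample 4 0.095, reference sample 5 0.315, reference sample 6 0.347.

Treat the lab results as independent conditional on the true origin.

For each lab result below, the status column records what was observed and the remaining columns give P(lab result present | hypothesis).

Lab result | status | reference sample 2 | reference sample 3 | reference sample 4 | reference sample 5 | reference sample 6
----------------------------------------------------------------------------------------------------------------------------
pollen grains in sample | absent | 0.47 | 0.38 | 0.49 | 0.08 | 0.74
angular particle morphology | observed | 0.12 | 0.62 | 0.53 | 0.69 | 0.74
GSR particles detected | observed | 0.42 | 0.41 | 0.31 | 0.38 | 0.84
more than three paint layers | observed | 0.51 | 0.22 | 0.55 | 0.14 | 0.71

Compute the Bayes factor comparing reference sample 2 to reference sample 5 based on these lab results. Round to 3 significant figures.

0.403

Take the product of per-lab result likelihoods under each hypothesis (using 1 − P(present | H) for each absent lab result), then divide.
  reference sample 2: (1 − 0.47) × 0.12 × 0.42 × 0.51 = 0.013623
  reference sample 5: (1 − 0.08) × 0.69 × 0.38 × 0.14 = 0.033771
Bayes factor = 0.013623 / 0.033771 ≈ 0.403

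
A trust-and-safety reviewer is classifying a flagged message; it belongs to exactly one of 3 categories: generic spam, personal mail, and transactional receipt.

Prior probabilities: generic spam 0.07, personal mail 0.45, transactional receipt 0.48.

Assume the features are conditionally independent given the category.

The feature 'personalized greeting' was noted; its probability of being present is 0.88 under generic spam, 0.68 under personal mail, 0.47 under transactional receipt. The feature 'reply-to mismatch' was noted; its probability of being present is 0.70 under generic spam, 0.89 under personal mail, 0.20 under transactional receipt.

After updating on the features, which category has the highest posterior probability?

personal mail

For each hypothesis, the unnormalized posterior weight is prior × product of the feature likelihoods:
  generic spam: 0.07 × 0.88 × 0.70 = 0.04312
  personal mail: 0.45 × 0.68 × 0.89 = 0.27234
  transactional receipt: 0.48 × 0.47 × 0.20 = 0.04512
Normalizing constant Z = 0.04312 + 0.27234 + 0.04512 = 0.36058.
P(generic spam | evidence) ≈ 0.04312 / 0.36058 ≈ 0.120
P(personal mail | evidence) ≈ 0.27234 / 0.36058 ≈ 0.755
P(transactional receipt | evidence) ≈ 0.04512 / 0.36058 ≈ 0.125
The largest is 0.755, so personal mail is most probable.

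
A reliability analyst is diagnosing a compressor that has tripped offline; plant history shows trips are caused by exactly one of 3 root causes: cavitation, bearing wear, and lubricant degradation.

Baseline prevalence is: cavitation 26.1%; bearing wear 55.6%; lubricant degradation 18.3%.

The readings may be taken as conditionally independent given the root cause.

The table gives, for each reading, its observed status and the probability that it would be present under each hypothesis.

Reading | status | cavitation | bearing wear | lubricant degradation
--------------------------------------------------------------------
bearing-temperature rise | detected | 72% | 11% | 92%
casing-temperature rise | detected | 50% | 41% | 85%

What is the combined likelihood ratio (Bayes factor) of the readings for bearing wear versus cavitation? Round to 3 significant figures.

0.125

The Bayes factor is the ratio of the joint likelihoods of the reading pattern under the two hypotheses.
  bearing wear: 0.11 × 0.41 = 0.0451
  cavitation: 0.72 × 0.50 = 0.36
Bayes factor = 0.0451 / 0.36 ≈ 0.125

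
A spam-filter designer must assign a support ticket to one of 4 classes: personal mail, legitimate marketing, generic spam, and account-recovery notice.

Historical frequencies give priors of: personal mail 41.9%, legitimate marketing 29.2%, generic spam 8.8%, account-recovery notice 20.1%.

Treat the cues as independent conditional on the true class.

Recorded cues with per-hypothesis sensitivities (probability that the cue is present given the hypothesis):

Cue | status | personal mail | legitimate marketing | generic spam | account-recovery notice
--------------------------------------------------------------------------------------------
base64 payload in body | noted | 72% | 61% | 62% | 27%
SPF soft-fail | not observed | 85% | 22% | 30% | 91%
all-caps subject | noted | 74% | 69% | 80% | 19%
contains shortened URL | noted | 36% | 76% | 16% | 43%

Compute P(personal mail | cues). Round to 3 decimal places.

0.134

By Bayes' rule with conditional independence, the unnormalized weight for each hypothesis is prior × ∏ likelihoods (using 1 − P(present | H) for each absent cue):
  personal mail: 0.419 × 0.72 × (1 − 0.85) × 0.74 × 0.36 = 0.012055
  legitimate marketing: 0.292 × 0.61 × (1 − 0.22) × 0.69 × 0.76 = 0.072857
  generic spam: 0.088 × 0.62 × (1 − 0.30) × 0.80 × 0.16 = 0.0048886
  account-recovery notice: 0.201 × 0.27 × (1 − 0.91) × 0.19 × 0.43 = 0.00039905
Normalizing constant Z = 0.012055 + 0.072857 + 0.0048886 + 0.00039905 = 0.0902.
P(personal mail | evidence) = 0.012055 / 0.0902 ≈ 0.134.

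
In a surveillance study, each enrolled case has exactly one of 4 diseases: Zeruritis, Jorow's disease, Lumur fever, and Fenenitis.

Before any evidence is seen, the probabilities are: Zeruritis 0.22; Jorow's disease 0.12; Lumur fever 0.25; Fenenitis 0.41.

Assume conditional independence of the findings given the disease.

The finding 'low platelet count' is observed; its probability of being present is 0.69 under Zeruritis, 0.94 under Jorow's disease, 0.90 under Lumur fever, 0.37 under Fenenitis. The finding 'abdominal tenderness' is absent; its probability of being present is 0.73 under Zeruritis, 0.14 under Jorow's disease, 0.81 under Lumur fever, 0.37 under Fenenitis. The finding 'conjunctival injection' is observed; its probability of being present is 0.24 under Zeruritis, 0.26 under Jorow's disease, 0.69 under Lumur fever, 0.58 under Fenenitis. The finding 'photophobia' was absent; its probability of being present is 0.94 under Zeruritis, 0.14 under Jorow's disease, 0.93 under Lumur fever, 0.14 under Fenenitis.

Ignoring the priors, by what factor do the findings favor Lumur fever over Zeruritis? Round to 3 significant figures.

The Bayes factor is the ratio of the joint likelihoods of the evidence pattern under the two hypotheses (using 1 − P(present | H) for each absent finding).
  Lumur fever: 0.90 × (1 − 0.81) × 0.69 × (1 − 0.93) = 0.0082593
  Zeruritis: 0.69 × (1 − 0.73) × 0.24 × (1 − 0.94) = 0.0026827
Bayes factor = 0.0082593 / 0.0026827 ≈ 3.08

3.08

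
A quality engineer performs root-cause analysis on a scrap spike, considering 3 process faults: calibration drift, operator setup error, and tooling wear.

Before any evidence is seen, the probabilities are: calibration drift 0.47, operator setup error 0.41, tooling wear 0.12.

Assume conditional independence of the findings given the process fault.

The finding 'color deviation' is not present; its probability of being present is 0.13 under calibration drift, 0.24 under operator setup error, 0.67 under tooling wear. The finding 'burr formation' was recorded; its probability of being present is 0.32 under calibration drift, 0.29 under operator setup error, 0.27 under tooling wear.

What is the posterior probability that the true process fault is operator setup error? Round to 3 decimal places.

By Bayes' rule with conditional independence, the unnormalized weight for each hypothesis is prior × ∏ likelihoods (using 1 − P(present | H) for each absent finding):
  calibration drift: 0.47 × (1 − 0.13) × 0.32 = 0.13085
  operator setup error: 0.41 × (1 − 0.24) × 0.29 = 0.090364
  tooling wear: 0.12 × (1 − 0.67) × 0.27 = 0.010692
Marginal likelihood of the evidence = 0.2319.
P(operator setup error | evidence) = 0.090364 / 0.2319 ≈ 0.390.

0.390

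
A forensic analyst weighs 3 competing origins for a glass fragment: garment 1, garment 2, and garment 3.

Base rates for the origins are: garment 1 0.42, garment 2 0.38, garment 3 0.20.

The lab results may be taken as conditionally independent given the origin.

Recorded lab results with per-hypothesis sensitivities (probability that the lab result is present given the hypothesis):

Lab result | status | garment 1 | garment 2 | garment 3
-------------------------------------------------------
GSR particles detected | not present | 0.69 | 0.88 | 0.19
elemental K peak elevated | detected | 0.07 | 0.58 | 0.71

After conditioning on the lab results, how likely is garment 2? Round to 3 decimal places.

Multiply each prior by the joint likelihood of the lab result pattern (using 1 − P(present | H) for each absent lab result):
  garment 1: 0.42 × (1 − 0.69) × 0.07 = 0.009114
  garment 2: 0.38 × (1 − 0.88) × 0.58 = 0.026448
  garment 3: 0.20 × (1 − 0.19) × 0.71 = 0.11502
The unnormalized weights sum to 0.15058.
P(garment 2 | evidence) = 0.026448 / 0.15058 ≈ 0.176.

0.176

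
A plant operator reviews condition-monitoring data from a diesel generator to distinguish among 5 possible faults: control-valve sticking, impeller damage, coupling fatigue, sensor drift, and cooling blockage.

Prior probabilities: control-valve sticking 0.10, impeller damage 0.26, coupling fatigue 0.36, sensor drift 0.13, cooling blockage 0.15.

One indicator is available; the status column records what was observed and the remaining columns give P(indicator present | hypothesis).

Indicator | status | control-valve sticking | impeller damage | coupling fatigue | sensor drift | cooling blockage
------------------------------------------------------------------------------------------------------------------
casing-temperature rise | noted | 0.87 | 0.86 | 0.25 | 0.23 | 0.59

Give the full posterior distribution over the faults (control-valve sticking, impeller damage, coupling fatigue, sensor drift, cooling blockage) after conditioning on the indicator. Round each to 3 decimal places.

Multiply each prior by the likelihood of the indicator:
  control-valve sticking: 0.10 × 0.87 = 0.087
  impeller damage: 0.26 × 0.86 = 0.2236
  coupling fatigue: 0.36 × 0.25 = 0.09
  sensor drift: 0.13 × 0.23 = 0.0299
  cooling blockage: 0.15 × 0.59 = 0.0885
The unnormalized weights sum to 0.519.
P(control-valve sticking | evidence) = 0.087 / 0.519 ≈ 0.168
P(impeller damage | evidence) = 0.2236 / 0.519 ≈ 0.431
P(coupling fatigue | evidence) = 0.09 / 0.519 ≈ 0.173
P(sensor drift | evidence) = 0.0299 / 0.519 ≈ 0.058
P(cooling blockage | evidence) = 0.0885 / 0.519 ≈ 0.171

0.168, 0.431, 0.173, 0.058, 0.171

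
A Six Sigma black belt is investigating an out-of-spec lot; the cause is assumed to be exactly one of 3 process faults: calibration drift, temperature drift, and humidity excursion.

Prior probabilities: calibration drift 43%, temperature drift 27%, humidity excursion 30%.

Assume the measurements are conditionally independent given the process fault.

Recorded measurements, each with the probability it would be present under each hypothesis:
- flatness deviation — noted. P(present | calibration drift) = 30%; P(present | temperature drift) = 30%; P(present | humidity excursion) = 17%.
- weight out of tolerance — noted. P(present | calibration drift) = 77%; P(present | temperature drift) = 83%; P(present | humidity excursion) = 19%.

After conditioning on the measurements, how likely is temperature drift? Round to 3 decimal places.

0.381

Multiply each prior by the joint likelihood of the measurement pattern:
  calibration drift: 0.43 × 0.30 × 0.77 = 0.09933
  temperature drift: 0.27 × 0.30 × 0.83 = 0.06723
  humidity excursion: 0.30 × 0.17 × 0.19 = 0.00969
Marginal likelihood of the evidence = 0.17625.
P(temperature drift | evidence) = 0.06723 / 0.17625 ≈ 0.381.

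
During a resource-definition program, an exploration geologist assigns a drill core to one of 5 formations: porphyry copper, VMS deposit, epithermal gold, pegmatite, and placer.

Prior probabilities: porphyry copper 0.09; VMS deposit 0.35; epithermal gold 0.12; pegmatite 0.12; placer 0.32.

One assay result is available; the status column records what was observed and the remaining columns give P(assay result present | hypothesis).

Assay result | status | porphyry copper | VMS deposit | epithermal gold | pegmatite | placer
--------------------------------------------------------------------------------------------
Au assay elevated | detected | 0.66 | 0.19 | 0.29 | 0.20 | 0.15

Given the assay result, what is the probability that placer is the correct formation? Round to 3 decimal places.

0.206

For each hypothesis, the unnormalized posterior weight is prior × likelihood:
  porphyry copper: 0.09 × 0.66 = 0.0594
  VMS deposit: 0.35 × 0.19 = 0.0665
  epithermal gold: 0.12 × 0.29 = 0.0348
  pegmatite: 0.12 × 0.20 = 0.024
  placer: 0.32 × 0.15 = 0.048
The unnormalized weights sum to 0.2327.
P(placer | evidence) = 0.048 / 0.2327 ≈ 0.206.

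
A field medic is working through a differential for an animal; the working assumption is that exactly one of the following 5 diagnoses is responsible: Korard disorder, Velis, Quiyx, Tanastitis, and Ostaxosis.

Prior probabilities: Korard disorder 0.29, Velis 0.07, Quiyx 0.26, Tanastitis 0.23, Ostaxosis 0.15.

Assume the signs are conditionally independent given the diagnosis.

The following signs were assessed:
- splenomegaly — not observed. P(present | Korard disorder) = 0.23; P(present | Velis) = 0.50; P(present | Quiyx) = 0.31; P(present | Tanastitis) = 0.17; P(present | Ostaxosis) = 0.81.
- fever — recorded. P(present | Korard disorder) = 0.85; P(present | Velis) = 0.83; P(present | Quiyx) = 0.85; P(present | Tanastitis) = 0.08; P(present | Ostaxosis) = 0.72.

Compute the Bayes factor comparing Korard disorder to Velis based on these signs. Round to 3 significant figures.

Take the product of per-sign likelihoods under each hypothesis (using 1 − P(present | H) for each absent sign), then divide.
  Korard disorder: (1 − 0.23) × 0.85 = 0.6545
  Velis: (1 − 0.50) × 0.83 = 0.415
Bayes factor = 0.6545 / 0.415 ≈ 1.58

1.58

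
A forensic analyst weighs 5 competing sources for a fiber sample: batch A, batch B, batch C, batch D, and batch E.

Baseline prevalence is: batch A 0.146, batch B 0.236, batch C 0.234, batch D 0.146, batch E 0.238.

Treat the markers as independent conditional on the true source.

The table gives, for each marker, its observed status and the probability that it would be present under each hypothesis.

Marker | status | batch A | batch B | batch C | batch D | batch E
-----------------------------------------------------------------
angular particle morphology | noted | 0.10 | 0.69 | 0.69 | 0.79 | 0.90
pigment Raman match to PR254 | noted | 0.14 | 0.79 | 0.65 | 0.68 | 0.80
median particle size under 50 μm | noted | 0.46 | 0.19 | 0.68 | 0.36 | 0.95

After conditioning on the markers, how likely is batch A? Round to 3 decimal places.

By Bayes' rule with conditional independence, the unnormalized weight for each hypothesis is prior × ∏ likelihoods:
  batch A: 0.146 × 0.10 × 0.14 × 0.46 = 0.00094024
  batch B: 0.236 × 0.69 × 0.79 × 0.19 = 0.024442
  batch C: 0.234 × 0.69 × 0.65 × 0.68 = 0.071365
  batch D: 0.146 × 0.79 × 0.68 × 0.36 = 0.028235
  batch E: 0.238 × 0.90 × 0.80 × 0.95 = 0.16279
Marginal likelihood of the evidence = 0.28778.
P(batch A | evidence) = 0.00094024 / 0.28778 ≈ 0.003.

0.003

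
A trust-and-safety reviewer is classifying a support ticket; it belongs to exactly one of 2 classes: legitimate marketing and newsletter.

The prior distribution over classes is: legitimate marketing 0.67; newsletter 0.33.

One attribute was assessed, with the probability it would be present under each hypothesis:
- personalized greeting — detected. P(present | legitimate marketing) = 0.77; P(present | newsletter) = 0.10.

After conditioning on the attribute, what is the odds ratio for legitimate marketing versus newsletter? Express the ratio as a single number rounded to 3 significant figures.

Posterior odds equal prior odds times the likelihood ratio; only the two competing hypotheses matter.
  legitimate marketing: 0.67 × 0.77 = 0.5159
  newsletter: 0.33 × 0.10 = 0.033
Posterior odds = 0.5159 / 0.033 ≈ 15.6.

15.6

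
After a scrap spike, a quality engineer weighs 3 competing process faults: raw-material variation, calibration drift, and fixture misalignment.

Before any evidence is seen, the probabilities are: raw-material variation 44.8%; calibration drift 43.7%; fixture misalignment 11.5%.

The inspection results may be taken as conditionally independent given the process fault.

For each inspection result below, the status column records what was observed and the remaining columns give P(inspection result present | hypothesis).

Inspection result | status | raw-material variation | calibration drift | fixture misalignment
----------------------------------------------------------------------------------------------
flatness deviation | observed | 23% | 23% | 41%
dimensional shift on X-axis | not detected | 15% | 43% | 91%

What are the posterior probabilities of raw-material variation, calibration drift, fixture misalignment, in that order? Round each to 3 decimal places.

Multiply each prior by the joint likelihood of the inspection result pattern (using 1 − P(present | H) for each absent inspection result):
  raw-material variation: 0.448 × 0.23 × (1 − 0.15) = 0.087584
  calibration drift: 0.437 × 0.23 × (1 − 0.43) = 0.057291
  fixture misalignment: 0.115 × 0.41 × (1 − 0.91) = 0.0042435
The unnormalized weights sum to 0.14912.
P(raw-material variation | evidence) = 0.087584 / 0.14912 ≈ 0.587
P(calibration drift | evidence) = 0.057291 / 0.14912 ≈ 0.384
P(fixture misalignment | evidence) = 0.0042435 / 0.14912 ≈ 0.028

0.587, 0.384, 0.028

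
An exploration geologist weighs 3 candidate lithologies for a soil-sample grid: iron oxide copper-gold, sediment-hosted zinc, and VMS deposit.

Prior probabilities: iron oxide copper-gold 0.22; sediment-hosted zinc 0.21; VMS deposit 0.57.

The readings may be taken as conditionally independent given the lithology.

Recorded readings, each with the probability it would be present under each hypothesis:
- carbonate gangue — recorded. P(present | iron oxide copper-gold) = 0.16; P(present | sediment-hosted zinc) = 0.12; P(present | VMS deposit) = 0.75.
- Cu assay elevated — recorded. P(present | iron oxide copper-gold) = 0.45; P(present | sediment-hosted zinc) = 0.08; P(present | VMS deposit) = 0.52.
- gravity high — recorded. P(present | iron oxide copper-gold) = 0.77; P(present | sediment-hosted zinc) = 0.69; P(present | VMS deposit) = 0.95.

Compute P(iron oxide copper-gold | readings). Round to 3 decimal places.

0.054

Multiply each prior by the joint likelihood of the reading pattern:
  iron oxide copper-gold: 0.22 × 0.16 × 0.45 × 0.77 = 0.012197
  sediment-hosted zinc: 0.21 × 0.12 × 0.08 × 0.69 = 0.001391
  VMS deposit: 0.57 × 0.75 × 0.52 × 0.95 = 0.21118
The unnormalized weights sum to 0.22477.
P(iron oxide copper-gold | evidence) = 0.012197 / 0.22477 ≈ 0.054.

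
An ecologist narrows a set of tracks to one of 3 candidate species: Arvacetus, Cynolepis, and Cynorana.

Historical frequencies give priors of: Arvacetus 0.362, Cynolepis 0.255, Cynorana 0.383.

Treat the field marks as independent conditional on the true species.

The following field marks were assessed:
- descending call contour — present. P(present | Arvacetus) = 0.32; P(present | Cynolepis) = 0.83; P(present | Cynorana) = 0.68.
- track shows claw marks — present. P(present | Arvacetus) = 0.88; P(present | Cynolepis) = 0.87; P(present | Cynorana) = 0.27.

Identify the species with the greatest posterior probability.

For each hypothesis, the unnormalized posterior weight is prior × product of the field mark likelihoods:
  Arvacetus: 0.362 × 0.32 × 0.88 = 0.10194
  Cynolepis: 0.255 × 0.83 × 0.87 = 0.18414
  Cynorana: 0.383 × 0.68 × 0.27 = 0.070319
The unnormalized weights sum to 0.35639.
P(Arvacetus | evidence) ≈ 0.10194 / 0.35639 ≈ 0.286
P(Cynolepis | evidence) ≈ 0.18414 / 0.35639 ≈ 0.517
P(Cynorana | evidence) ≈ 0.070319 / 0.35639 ≈ 0.197
The largest is 0.517, so Cynolepis is most probable.

Cynolepis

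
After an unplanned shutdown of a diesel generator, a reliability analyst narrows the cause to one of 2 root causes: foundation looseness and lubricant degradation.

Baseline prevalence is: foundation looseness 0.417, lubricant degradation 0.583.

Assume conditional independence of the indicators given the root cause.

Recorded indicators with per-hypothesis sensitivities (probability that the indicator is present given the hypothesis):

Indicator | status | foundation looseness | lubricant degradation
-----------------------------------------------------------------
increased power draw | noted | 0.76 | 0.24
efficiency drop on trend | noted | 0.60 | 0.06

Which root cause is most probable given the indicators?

By Bayes' rule with conditional independence, the unnormalized weight for each hypothesis is prior × ∏ likelihoods:
  foundation looseness: 0.417 × 0.76 × 0.60 = 0.19015
  lubricant degradation: 0.583 × 0.24 × 0.06 = 0.0083952
The unnormalized weights sum to 0.19855.
P(foundation looseness | evidence) ≈ 0.19015 / 0.19855 ≈ 0.958
P(lubricant degradation | evidence) ≈ 0.0083952 / 0.19855 ≈ 0.042
The largest is 0.958, so foundation looseness is most probable.

foundation looseness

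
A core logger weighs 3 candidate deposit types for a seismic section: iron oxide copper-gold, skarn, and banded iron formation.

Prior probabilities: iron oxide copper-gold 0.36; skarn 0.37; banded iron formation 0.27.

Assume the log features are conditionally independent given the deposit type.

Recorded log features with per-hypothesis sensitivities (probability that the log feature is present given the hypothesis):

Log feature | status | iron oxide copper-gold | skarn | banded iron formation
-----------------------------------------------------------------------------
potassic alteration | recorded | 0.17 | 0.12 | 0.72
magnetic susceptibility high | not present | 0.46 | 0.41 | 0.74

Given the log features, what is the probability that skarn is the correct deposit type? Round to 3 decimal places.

Multiply each prior by the joint likelihood of the log feature pattern (using 1 − P(present | H) for each absent log feature):
  iron oxide copper-gold: 0.36 × 0.17 × (1 − 0.46) = 0.033048
  skarn: 0.37 × 0.12 × (1 − 0.41) = 0.026196
  banded iron formation: 0.27 × 0.72 × (1 − 0.74) = 0.050544
Marginal likelihood of the evidence = 0.10979.
P(skarn | evidence) = 0.026196 / 0.10979 ≈ 0.239.

0.239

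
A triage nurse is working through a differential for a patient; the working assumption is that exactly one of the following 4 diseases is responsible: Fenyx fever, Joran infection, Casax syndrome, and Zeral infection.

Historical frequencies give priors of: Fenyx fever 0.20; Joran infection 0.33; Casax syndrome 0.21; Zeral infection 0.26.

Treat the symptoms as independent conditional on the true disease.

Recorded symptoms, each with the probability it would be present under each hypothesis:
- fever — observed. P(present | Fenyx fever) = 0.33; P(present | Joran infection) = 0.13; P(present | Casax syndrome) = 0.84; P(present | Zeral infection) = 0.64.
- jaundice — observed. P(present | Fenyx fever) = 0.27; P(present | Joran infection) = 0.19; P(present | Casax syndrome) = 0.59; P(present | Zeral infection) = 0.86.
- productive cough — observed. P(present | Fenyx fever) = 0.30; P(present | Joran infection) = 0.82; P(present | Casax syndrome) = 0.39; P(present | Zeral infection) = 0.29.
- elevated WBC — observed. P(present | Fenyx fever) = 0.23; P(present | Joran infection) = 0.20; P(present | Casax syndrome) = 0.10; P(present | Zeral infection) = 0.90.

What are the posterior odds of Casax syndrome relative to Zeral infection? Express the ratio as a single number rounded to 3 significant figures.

Unnormalized posterior weight (prior times the symptom likelihoods) for each of the two hypotheses:
  Casax syndrome: 0.21 × 0.84 × 0.59 × 0.39 × 0.10 = 0.004059
  Zeral infection: 0.26 × 0.64 × 0.86 × 0.29 × 0.90 = 0.03735
Odds(Casax syndrome : Zeral infection) = 0.004059 / 0.03735 ≈ 0.109.

0.109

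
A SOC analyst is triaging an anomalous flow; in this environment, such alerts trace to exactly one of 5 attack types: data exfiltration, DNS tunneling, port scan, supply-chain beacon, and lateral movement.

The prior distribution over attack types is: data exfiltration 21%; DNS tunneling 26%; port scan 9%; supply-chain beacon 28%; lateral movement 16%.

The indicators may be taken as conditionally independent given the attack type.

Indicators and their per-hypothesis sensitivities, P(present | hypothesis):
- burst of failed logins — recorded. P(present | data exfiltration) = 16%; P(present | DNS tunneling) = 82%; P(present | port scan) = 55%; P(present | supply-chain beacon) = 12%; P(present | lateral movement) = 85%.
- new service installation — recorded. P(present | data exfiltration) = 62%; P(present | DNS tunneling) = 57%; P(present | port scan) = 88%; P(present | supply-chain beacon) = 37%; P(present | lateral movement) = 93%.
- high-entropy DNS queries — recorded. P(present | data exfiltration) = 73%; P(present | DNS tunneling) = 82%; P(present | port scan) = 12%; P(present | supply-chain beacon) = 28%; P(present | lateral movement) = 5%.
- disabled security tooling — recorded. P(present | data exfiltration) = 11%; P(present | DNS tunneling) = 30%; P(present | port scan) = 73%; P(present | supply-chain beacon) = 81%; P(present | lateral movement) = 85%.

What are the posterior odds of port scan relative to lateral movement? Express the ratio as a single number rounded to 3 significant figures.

0.710

Unnormalized posterior weight (prior times the indicator likelihoods) for each of the two hypotheses:
  port scan: 0.09 × 0.55 × 0.88 × 0.12 × 0.73 = 0.0038159
  lateral movement: 0.16 × 0.85 × 0.93 × 0.05 × 0.85 = 0.0053754
Posterior odds = 0.0038159 / 0.0053754 ≈ 0.710.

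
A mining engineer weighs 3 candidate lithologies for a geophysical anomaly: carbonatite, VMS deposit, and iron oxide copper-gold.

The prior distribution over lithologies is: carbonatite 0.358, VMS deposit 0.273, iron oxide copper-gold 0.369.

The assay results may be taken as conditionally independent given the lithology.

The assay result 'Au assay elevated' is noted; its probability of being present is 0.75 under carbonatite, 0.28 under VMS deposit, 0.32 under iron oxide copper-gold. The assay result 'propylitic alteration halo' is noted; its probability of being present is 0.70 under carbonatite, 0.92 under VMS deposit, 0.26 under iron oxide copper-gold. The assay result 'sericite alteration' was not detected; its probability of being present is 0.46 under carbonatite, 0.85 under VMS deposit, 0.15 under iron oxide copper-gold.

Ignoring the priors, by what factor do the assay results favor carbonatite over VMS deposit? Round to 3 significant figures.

7.34

Take the product of per-assay result likelihoods under each hypothesis (using 1 − P(present | H) for each absent assay result), then divide.
  carbonatite: 0.75 × 0.70 × (1 − 0.46) = 0.2835
  VMS deposit: 0.28 × 0.92 × (1 − 0.85) = 0.03864
Bayes factor = 0.2835 / 0.03864 ≈ 7.34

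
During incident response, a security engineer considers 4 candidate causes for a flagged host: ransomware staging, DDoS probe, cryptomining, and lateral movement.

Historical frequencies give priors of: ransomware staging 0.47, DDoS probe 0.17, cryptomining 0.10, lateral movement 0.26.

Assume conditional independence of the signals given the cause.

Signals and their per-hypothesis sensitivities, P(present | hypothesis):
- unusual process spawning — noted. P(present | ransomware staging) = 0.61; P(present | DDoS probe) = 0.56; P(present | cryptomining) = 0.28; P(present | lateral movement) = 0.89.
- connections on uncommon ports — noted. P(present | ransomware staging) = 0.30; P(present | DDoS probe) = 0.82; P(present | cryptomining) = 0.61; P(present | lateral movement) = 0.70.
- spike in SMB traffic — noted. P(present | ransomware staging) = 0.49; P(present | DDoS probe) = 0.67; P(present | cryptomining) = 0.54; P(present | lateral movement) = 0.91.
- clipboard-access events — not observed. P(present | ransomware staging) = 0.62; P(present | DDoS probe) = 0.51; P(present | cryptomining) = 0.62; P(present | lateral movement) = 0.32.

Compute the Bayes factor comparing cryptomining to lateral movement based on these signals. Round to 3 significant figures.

Take the product of per-signal likelihoods under each hypothesis (using 1 − P(present | H) for each absent signal), then divide.
  cryptomining: 0.28 × 0.61 × 0.54 × (1 − 0.62) = 0.035048
  lateral movement: 0.89 × 0.70 × 0.91 × (1 − 0.32) = 0.38551
Bayes factor = 0.035048 / 0.38551 ≈ 0.0909

0.0909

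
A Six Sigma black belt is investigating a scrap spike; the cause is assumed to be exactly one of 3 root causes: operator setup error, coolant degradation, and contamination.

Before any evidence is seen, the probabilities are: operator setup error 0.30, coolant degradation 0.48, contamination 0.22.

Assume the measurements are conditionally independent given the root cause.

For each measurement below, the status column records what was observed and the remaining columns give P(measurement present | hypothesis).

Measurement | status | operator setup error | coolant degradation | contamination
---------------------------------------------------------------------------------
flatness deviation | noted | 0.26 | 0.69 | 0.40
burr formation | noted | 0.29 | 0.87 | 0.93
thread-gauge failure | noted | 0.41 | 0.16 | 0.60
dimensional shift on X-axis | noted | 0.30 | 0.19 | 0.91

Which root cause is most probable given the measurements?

contamination

Multiply each prior by the joint likelihood of the measurement pattern:
  operator setup error: 0.30 × 0.26 × 0.29 × 0.41 × 0.30 = 0.0027823
  coolant degradation: 0.48 × 0.69 × 0.87 × 0.16 × 0.19 = 0.0087596
  contamination: 0.22 × 0.40 × 0.93 × 0.60 × 0.91 = 0.044685
Marginal likelihood of the evidence = 0.056226.
P(operator setup error | evidence) ≈ 0.0027823 / 0.056226 ≈ 0.049
P(coolant degradation | evidence) ≈ 0.0087596 / 0.056226 ≈ 0.156
P(contamination | evidence) ≈ 0.044685 / 0.056226 ≈ 0.795
The largest is 0.795, so contamination is most probable.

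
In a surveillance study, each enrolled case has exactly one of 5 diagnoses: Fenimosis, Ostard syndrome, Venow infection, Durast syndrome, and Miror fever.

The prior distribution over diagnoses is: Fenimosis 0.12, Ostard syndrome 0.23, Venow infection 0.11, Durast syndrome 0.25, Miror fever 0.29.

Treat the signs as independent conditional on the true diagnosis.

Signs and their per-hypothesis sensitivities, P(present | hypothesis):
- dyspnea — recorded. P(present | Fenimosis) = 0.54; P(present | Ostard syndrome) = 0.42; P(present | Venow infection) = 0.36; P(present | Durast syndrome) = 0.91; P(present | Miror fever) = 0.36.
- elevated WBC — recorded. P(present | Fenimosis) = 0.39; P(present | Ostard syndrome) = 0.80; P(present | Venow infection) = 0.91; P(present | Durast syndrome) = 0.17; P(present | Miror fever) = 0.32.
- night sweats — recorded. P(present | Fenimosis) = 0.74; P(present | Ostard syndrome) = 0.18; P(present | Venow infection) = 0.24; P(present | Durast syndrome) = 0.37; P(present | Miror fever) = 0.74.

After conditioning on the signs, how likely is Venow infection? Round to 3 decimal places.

For each hypothesis, the unnormalized posterior weight is prior × product of the sign likelihoods:
  Fenimosis: 0.12 × 0.54 × 0.39 × 0.74 = 0.018701
  Ostard syndrome: 0.23 × 0.42 × 0.80 × 0.18 = 0.01391
  Venow infection: 0.11 × 0.36 × 0.91 × 0.24 = 0.0086486
  Durast syndrome: 0.25 × 0.91 × 0.17 × 0.37 = 0.01431
  Miror fever: 0.29 × 0.36 × 0.32 × 0.74 = 0.024722
Marginal likelihood of the evidence = 0.080292.
P(Venow infection | evidence) = 0.0086486 / 0.080292 ≈ 0.108.

0.108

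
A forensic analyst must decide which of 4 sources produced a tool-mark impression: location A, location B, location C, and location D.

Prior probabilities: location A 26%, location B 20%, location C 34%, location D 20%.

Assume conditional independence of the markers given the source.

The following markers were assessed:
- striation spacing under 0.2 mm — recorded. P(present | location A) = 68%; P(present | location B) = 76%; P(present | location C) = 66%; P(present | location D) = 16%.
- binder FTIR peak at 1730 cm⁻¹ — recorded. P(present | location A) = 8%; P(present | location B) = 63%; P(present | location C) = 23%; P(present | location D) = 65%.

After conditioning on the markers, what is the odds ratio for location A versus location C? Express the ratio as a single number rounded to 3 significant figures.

Unnormalized posterior weight (prior times the marker likelihoods) for each of the two hypotheses:
  location A: 0.26 × 0.68 × 0.08 = 0.014144
  location C: 0.34 × 0.66 × 0.23 = 0.051612
Posterior odds = 0.014144 / 0.051612 ≈ 0.274.

0.274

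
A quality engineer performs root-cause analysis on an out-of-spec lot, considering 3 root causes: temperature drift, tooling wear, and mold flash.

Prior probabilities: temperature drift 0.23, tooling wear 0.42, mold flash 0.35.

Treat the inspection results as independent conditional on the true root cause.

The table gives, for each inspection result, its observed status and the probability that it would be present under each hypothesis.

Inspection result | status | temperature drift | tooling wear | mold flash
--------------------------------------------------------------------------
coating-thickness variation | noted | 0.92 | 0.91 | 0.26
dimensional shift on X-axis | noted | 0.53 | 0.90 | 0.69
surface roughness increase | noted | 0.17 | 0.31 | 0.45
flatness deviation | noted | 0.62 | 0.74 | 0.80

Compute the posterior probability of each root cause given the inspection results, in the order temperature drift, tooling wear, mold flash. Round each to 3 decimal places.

For each hypothesis, the unnormalized posterior weight is prior × product of the inspection result likelihoods:
  temperature drift: 0.23 × 0.92 × 0.53 × 0.17 × 0.62 = 0.01182
  tooling wear: 0.42 × 0.91 × 0.90 × 0.31 × 0.74 = 0.078909
  mold flash: 0.35 × 0.26 × 0.69 × 0.45 × 0.80 = 0.022604
The unnormalized weights sum to 0.11333.
P(temperature drift | evidence) = 0.01182 / 0.11333 ≈ 0.104
P(tooling wear | evidence) = 0.078909 / 0.11333 ≈ 0.696
P(mold flash | evidence) = 0.022604 / 0.11333 ≈ 0.199

0.104, 0.696, 0.199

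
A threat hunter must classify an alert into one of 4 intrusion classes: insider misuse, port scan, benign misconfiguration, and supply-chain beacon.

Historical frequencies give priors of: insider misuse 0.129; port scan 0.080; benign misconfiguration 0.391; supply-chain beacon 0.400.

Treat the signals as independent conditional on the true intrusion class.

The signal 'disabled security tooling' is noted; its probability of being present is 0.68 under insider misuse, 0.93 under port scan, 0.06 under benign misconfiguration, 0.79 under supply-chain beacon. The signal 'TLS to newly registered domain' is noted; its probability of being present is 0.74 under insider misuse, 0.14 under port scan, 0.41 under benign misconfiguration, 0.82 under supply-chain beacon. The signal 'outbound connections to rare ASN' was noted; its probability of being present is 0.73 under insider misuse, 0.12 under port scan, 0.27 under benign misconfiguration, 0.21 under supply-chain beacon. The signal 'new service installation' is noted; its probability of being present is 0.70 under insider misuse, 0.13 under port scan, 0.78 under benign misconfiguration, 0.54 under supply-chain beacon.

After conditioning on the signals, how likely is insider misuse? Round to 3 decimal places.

0.512

Multiply each prior by the joint likelihood of the signal pattern:
  insider misuse: 0.129 × 0.68 × 0.74 × 0.73 × 0.70 = 0.03317
  port scan: 0.080 × 0.93 × 0.14 × 0.12 × 0.13 = 0.00016249
  benign misconfiguration: 0.391 × 0.06 × 0.41 × 0.27 × 0.78 = 0.0020257
  supply-chain beacon: 0.400 × 0.79 × 0.82 × 0.21 × 0.54 = 0.029384
Marginal likelihood of the evidence = 0.064743.
P(insider misuse | evidence) = 0.03317 / 0.064743 ≈ 0.512.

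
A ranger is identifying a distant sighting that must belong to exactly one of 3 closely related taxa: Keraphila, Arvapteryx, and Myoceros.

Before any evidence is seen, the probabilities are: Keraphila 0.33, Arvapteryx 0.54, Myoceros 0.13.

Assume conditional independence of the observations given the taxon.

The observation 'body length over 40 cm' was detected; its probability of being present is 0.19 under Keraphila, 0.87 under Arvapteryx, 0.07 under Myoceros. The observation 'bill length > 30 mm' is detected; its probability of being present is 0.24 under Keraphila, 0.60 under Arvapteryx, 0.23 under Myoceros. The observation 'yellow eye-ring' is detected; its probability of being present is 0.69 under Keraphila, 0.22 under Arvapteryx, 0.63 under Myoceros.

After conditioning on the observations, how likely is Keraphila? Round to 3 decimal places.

For each hypothesis, the unnormalized posterior weight is prior × product of the observation likelihoods:
  Keraphila: 0.33 × 0.19 × 0.24 × 0.69 = 0.010383
  Arvapteryx: 0.54 × 0.87 × 0.60 × 0.22 = 0.062014
  Myoceros: 0.13 × 0.07 × 0.23 × 0.63 = 0.0013186
Normalizing constant Z = 0.010383 + 0.062014 + 0.0013186 = 0.073715.
P(Keraphila | evidence) = 0.010383 / 0.073715 ≈ 0.141.

0.141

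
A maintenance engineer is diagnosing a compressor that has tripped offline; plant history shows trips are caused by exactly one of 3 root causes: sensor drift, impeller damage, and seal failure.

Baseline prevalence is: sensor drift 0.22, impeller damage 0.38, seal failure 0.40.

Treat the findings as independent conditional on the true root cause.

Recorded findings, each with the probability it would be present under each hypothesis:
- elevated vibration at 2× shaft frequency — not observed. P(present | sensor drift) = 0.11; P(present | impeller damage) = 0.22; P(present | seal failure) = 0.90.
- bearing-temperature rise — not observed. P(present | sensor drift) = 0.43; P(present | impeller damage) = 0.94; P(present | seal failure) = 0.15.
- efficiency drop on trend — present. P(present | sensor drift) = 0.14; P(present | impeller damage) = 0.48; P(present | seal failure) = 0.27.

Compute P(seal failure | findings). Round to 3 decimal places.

0.275

For each hypothesis, the unnormalized posterior weight is prior × product of the finding likelihoods (using 1 − P(present | H) for each absent finding):
  sensor drift: 0.22 × (1 − 0.11) × (1 − 0.43) × 0.14 = 0.015625
  impeller damage: 0.38 × (1 − 0.22) × (1 − 0.94) × 0.48 = 0.0085363
  seal failure: 0.40 × (1 − 0.90) × (1 − 0.15) × 0.27 = 0.00918
The unnormalized weights sum to 0.033341.
P(seal failure | evidence) = 0.00918 / 0.033341 ≈ 0.275.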